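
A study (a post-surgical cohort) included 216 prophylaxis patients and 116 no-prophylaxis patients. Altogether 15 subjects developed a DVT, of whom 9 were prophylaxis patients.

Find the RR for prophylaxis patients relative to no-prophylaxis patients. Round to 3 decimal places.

prophylaxis patients without the outcome: 216 − 9 = 207
no-prophylaxis patients with the outcome: 15 − 9 = 6
no-prophylaxis patients without the outcome: 116 − 6 = 110
risk, prophylaxis patients = 9/216 = 0.04167
risk, no-prophylaxis patients = 6/116 = 0.05172
RR = 0.04167 / 0.05172 = 0.806

0.806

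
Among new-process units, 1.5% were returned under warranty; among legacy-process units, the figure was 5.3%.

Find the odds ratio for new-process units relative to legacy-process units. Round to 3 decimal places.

OR: 0.272

odds, new-process units = 0.01500/0.98500 = 0.01523
odds, legacy-process units = 0.05300/0.94700 = 0.05597
OR = 0.01523 / 0.05597 = 0.272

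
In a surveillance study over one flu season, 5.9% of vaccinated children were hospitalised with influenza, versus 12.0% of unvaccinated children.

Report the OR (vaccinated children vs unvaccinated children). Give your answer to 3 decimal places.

odds, vaccinated children = 0.0590/0.9410 = 0.0627
odds, unvaccinated children = 0.1200/0.8800 = 0.1364
OR = 0.0627 / 0.1364 = 0.460

OR ≈ 0.460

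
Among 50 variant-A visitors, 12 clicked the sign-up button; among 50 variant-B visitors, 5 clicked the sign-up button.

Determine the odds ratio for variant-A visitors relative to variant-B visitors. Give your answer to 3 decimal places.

OR = (12 × 45) / (38 × 5) = 540/190 ≈ 2.842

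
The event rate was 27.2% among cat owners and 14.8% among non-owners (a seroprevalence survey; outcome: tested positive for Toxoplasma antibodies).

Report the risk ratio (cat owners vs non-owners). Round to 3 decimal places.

RR = 0.2720 / 0.1480 = 1.838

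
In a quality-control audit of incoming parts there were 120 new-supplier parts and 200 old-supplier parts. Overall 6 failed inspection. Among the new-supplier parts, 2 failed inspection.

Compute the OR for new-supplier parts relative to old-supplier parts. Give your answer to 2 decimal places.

OR = 0.83

new-supplier parts without the outcome: 120 − 2 = 118
old-supplier parts with the outcome: 6 − 2 = 4
old-supplier parts without the outcome: 200 − 4 = 196
odds, new-supplier parts = 2/118 = 0.01695
odds, old-supplier parts = 4/196 = 0.02041
OR = 0.01695 / 0.02041 = 0.83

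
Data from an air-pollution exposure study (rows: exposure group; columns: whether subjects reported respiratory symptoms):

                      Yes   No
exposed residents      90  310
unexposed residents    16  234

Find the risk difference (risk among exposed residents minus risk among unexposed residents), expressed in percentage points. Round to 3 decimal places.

16.100

risk, exposed residents = 90/400 = 0.2250
risk, unexposed residents = 16/250 = 0.0640
risk difference = 0.2250 − 0.0640 = 0.1610 → 16.100 percentage points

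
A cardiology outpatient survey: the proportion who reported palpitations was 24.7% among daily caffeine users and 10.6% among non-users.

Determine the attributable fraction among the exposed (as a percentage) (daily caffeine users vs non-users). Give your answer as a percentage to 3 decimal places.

AR% = (0.2470 − 0.1060) / 0.2470 = 0.5709 → 57.085%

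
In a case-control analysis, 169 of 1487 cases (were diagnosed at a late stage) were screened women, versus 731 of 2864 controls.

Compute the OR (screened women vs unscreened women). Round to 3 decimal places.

OR = (169 × 2133) / (731 × 1318) = 360477/963458 ≈ 0.374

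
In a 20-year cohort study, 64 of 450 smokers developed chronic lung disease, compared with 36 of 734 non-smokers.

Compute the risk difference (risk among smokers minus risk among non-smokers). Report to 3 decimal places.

RD: 0.093

risk, smokers = 64/450 = 0.14222
risk, non-smokers = 36/734 = 0.04905
risk difference = 0.14222 − 0.04905 = 0.093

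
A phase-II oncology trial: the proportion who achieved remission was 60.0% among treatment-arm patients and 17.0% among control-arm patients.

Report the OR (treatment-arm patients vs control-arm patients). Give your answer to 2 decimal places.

7.32

odds, treatment-arm patients = 0.6000/0.4000 = 1.5000
odds, control-arm patients = 0.1700/0.8300 = 0.2048
OR = 1.5000 / 0.2048 = 7.32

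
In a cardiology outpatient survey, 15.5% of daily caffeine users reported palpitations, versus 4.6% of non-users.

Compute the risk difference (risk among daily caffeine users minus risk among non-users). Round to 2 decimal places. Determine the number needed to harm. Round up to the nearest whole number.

RD = 0.11; NNH = 10

risk difference = 0.15500 − 0.04600 = 0.11
absolute risk difference = 0.109000
1 / 0.109000 = 9.174 → round up → 10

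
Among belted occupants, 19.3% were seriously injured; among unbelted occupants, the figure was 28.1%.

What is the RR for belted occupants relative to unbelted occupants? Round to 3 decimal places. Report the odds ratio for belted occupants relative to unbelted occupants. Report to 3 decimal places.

RR = 0.1930 / 0.2810 = 0.687
odds, belted occupants = 0.1930/0.8070 = 0.2392
odds, unbelted occupants = 0.2810/0.7190 = 0.3908
OR = 0.2392 / 0.3908 = 0.612

RR = 0.687; OR = 0.612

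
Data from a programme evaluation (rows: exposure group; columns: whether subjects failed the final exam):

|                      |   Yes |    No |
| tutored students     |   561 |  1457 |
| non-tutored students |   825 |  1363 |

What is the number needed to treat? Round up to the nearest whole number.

risk, tutored students = 561/2018 = 0.277998
risk, non-tutored students = 825/2188 = 0.377057
absolute risk difference = 0.099059
1 / 0.099059 = 10.095 → round up → 11

NNT = 11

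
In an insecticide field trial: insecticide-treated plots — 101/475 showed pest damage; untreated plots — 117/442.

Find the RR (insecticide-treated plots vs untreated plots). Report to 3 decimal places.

RR = 0.803

risk, insecticide-treated plots = 101/475 = 0.2126
risk, untreated plots = 117/442 = 0.2647
RR = 0.2126 / 0.2647 = 0.803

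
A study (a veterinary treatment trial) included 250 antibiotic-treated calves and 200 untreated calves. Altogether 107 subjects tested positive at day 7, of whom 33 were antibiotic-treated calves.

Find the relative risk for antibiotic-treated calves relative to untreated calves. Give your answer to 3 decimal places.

RR: 0.357

antibiotic-treated calves without the outcome: 250 − 33 = 217
untreated calves with the outcome: 107 − 33 = 74
untreated calves without the outcome: 200 − 74 = 126
risk, antibiotic-treated calves = 33/250 = 0.1320
risk, untreated calves = 74/200 = 0.3700
RR = 0.1320 / 0.3700 = 0.357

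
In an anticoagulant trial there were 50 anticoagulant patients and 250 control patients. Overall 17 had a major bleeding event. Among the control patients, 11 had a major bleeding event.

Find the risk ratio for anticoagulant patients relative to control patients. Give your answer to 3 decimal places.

2.727

anticoagulant patients with the outcome: 17 − 11 = 6
anticoagulant patients without the outcome: 50 − 6 = 44
control patients without the outcome: 250 − 11 = 239
risk, anticoagulant patients = 6/50 = 0.12000
risk, control patients = 11/250 = 0.04400
RR = 0.12000 / 0.04400 = 2.727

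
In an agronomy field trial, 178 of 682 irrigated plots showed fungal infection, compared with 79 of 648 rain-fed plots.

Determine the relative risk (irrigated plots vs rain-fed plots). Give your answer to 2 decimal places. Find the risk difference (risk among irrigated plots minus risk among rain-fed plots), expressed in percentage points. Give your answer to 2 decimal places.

risk, irrigated plots = 178/682 = 0.2610
risk, rain-fed plots = 79/648 = 0.1219
RR = 0.2610 / 0.1219 = 2.14
risk difference = 0.2610 − 0.1219 = 0.1391 → 13.91 percentage points

RR = 2.14; RD = 13.91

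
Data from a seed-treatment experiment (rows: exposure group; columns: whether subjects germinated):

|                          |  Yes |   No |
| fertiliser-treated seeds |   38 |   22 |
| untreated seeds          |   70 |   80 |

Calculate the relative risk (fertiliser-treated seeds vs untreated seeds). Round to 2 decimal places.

risk, fertiliser-treated seeds = 38/60 = 0.6333
risk, untreated seeds = 70/150 = 0.4667
RR = 0.6333 / 0.4667 = 1.36

1.36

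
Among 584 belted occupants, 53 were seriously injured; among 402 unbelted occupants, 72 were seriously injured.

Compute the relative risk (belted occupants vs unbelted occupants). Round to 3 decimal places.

risk, belted occupants = 53/584 = 0.0908
risk, unbelted occupants = 72/402 = 0.1791
RR = 0.0908 / 0.1791 = 0.507

RR = 0.507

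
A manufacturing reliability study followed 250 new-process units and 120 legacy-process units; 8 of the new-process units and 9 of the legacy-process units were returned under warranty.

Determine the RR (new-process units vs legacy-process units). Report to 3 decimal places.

0.427

risk, new-process units = 8/250 = 0.03200
risk, legacy-process units = 9/120 = 0.07500
RR = 0.03200 / 0.07500 = 0.427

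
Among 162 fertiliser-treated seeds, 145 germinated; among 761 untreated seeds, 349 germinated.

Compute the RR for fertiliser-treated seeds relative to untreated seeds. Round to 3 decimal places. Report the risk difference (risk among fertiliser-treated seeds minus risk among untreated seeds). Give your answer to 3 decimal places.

risk, fertiliser-treated seeds = 145/162 = 0.8951
risk, untreated seeds = 349/761 = 0.4586
RR = 0.8951 / 0.4586 = 1.952
risk difference = 0.8951 − 0.4586 = 0.436

RR = 1.952; RD = 0.436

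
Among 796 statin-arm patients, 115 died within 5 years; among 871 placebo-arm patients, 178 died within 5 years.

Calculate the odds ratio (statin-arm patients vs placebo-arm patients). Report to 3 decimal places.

odds, statin-arm patients = 115/681 = 0.1689
odds, placebo-arm patients = 178/693 = 0.2569
OR = 0.1689 / 0.2569 = 0.657

OR = 0.657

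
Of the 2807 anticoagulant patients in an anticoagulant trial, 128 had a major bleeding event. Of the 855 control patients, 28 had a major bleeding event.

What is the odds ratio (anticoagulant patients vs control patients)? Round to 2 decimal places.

OR = (128 × 827) / (2679 × 28) = 105856/75012 ≈ 1.41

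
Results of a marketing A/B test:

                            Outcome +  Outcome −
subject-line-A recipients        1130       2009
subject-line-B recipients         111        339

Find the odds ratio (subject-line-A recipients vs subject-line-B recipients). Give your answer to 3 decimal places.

OR = (1130 × 339) / (2009 × 111) = 383070/222999 ≈ 1.718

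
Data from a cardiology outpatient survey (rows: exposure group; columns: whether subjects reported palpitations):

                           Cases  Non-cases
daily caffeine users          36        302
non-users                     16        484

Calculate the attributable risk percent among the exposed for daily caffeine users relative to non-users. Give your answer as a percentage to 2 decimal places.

AR% = 69.96%

risk, daily caffeine users = 36/338 = 0.10651
risk, non-users = 16/500 = 0.03200
AR% = (0.10651 − 0.03200) / 0.10651 = 0.6996 → 69.96%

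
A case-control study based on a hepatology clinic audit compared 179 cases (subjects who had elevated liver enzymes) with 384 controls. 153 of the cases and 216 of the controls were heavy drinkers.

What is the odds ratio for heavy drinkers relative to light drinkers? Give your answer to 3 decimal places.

OR = (153 × 168) / (216 × 26) = 25704/5616 ≈ 4.577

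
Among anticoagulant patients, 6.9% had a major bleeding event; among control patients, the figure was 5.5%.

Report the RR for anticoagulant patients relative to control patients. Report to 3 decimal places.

RR = 0.0690 / 0.0550 = 1.255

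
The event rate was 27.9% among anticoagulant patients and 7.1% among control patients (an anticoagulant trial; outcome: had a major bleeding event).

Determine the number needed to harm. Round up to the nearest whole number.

absolute risk difference = 0.208000
1 / 0.208000 = 4.808 → round up → 5

5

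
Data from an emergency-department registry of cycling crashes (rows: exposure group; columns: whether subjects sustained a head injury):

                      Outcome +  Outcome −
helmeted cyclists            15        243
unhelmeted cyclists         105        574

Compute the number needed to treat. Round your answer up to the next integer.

risk, helmeted cyclists = 15/258 = 0.058140
risk, unhelmeted cyclists = 105/679 = 0.154639
absolute risk difference = 0.096500
1 / 0.096500 = 10.363 → round up → 11

NNT ≈ 11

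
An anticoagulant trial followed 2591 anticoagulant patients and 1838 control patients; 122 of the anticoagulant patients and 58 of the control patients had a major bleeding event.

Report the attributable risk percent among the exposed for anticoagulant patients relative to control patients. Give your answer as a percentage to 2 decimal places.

AR%: 32.98%

risk, anticoagulant patients = 122/2591 = 0.04709
risk, control patients = 58/1838 = 0.03156
AR% = (0.04709 − 0.03156) / 0.04709 = 0.3298 → 32.98%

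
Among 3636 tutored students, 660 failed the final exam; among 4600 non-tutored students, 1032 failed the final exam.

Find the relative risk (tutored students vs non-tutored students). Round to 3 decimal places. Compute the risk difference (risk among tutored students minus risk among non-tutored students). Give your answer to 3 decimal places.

risk, tutored students = 660/3636 = 0.1815
risk, non-tutored students = 1032/4600 = 0.2243
RR = 0.1815 / 0.2243 = 0.809
risk difference = 0.1815 − 0.2243 = -0.043

RR = 0.809; RD = -0.043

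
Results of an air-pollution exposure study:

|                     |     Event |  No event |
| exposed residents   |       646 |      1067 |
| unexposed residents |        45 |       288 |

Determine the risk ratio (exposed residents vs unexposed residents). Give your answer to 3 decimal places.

2.791

risk, exposed residents = 646/1713 = 0.3771
risk, unexposed residents = 45/333 = 0.1351
RR = 0.3771 / 0.1351 = 2.791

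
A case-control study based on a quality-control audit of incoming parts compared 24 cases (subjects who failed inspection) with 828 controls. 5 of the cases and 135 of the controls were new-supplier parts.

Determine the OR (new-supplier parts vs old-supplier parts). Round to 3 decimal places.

OR = (5 × 693) / (135 × 19) = 3465/2565 ≈ 1.351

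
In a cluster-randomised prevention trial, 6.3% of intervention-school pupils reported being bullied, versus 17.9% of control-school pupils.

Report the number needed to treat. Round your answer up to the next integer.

9

absolute risk difference = 0.116000
1 / 0.116000 = 8.621 → round up → 9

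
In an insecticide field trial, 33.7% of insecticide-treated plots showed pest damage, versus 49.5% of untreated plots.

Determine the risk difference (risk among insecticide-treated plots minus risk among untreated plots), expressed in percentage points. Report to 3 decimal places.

RD: -15.800

risk difference = 0.3370 − 0.4950 = -0.1580 → -15.800 percentage points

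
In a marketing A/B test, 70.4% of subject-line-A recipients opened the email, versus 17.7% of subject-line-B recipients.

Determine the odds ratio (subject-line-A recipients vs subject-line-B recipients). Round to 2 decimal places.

OR: 11.06

odds, subject-line-A recipients = 0.7040/0.2960 = 2.3784
odds, subject-line-B recipients = 0.1770/0.8230 = 0.2151
OR = 2.3784 / 0.2151 = 11.06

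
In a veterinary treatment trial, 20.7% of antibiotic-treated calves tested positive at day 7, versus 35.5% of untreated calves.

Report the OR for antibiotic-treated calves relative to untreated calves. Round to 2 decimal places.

odds, antibiotic-treated calves = 0.2070/0.7930 = 0.2610
odds, untreated calves = 0.3550/0.6450 = 0.5504
OR = 0.2610 / 0.5504 = 0.47

0.47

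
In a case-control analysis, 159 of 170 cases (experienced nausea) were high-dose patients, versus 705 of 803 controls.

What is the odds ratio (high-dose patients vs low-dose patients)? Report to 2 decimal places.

OR = (159 × 98) / (705 × 11) = 15582/7755 ≈ 2.01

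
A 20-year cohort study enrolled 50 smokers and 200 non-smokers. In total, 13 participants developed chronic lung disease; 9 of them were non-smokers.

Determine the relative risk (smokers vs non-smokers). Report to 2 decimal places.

smokers with the outcome: 13 − 9 = 4
smokers without the outcome: 50 − 4 = 46
non-smokers without the outcome: 200 − 9 = 191
risk, smokers = 4/50 = 0.08000
risk, non-smokers = 9/200 = 0.04500
RR = 0.08000 / 0.04500 = 1.78

1.78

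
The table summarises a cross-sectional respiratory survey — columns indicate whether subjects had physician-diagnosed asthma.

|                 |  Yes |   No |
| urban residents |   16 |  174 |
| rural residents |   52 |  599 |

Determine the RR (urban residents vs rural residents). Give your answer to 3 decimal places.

risk, urban residents = 16/190 = 0.0842
risk, rural residents = 52/651 = 0.0799
RR = 0.0842 / 0.0799 = 1.054

1.054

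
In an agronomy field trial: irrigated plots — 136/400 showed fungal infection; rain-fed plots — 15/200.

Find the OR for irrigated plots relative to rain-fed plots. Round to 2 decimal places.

OR = (136 × 185) / (264 × 15) = 25160/3960 ≈ 6.35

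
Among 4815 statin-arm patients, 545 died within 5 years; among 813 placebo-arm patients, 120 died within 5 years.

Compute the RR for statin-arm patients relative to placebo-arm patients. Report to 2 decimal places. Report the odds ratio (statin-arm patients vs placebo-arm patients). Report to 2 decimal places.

RR = 0.77; OR = 0.74

risk, statin-arm patients = 545/4815 = 0.1132
risk, placebo-arm patients = 120/813 = 0.1476
RR = 0.1132 / 0.1476 = 0.77
OR = (545 × 693) / (4270 × 120) = 377685/512400 ≈ 0.74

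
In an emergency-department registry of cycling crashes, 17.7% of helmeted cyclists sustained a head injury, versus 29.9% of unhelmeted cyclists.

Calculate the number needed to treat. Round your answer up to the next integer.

9

absolute risk difference = 0.122000
1 / 0.122000 = 8.197 → round up → 9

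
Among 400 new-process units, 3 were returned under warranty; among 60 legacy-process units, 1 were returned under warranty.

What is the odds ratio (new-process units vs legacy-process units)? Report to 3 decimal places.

OR = (3 × 59) / (397 × 1) = 177/397 ≈ 0.446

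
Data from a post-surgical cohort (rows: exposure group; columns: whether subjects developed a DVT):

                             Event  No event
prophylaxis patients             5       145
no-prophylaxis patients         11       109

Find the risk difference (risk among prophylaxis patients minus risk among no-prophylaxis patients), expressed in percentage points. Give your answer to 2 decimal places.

RD = -5.83

risk, prophylaxis patients = 5/150 = 0.03333
risk, no-prophylaxis patients = 11/120 = 0.09167
risk difference = 0.03333 − 0.09167 = -0.05833 → -5.83 percentage points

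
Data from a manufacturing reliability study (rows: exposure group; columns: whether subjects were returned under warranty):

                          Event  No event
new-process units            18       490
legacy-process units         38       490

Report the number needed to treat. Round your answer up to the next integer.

28

risk, new-process units = 18/508 = 0.035433
risk, legacy-process units = 38/528 = 0.071970
absolute risk difference = 0.036537
1 / 0.036537 = 27.370 → round up → 28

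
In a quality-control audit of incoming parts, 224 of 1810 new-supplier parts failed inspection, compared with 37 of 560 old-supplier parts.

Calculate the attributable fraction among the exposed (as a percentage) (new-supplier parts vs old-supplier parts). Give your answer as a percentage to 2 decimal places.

risk, new-supplier parts = 224/1810 = 0.1238
risk, old-supplier parts = 37/560 = 0.0661
AR% = (0.1238 − 0.0661) / 0.1238 = 0.4661 → 46.61%

AR% = 46.61%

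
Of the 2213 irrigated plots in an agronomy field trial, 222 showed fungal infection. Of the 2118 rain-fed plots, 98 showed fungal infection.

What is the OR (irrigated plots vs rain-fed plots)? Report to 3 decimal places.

OR = 2.298

odds, irrigated plots = 222/1991 = 0.11150
odds, rain-fed plots = 98/2020 = 0.04851
OR = 0.11150 / 0.04851 = 2.298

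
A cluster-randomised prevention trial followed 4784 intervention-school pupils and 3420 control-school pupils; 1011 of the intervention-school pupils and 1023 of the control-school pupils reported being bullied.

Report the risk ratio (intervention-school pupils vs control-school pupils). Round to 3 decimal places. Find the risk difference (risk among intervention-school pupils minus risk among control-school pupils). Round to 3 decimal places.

RR = 0.706; RD = -0.088

risk, intervention-school pupils = 1011/4784 = 0.2113
risk, control-school pupils = 1023/3420 = 0.2991
RR = 0.2113 / 0.2991 = 0.706
risk difference = 0.2113 − 0.2991 = -0.088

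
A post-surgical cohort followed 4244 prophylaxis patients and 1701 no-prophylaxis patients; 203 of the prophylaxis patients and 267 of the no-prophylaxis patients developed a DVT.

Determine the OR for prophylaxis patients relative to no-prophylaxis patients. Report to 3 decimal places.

OR = (203 × 1434) / (4041 × 267) = 291102/1078947 ≈ 0.270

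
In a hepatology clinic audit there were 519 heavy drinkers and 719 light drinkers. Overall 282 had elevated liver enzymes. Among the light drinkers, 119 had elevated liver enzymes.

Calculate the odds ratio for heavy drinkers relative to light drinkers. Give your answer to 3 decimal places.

heavy drinkers with the outcome: 282 − 119 = 163
heavy drinkers without the outcome: 519 − 163 = 356
light drinkers without the outcome: 719 − 119 = 600
odds, heavy drinkers = 163/356 = 0.4579
odds, light drinkers = 119/600 = 0.1983
OR = 0.4579 / 0.1983 = 2.309

OR ≈ 2.309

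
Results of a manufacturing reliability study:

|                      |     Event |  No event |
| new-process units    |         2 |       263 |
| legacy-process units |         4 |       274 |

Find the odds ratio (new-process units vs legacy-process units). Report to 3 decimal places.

OR = (2 × 274) / (263 × 4) = 548/1052 ≈ 0.521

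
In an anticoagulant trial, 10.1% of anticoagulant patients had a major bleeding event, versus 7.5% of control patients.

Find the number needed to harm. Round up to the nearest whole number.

39

absolute risk difference = 0.026000
1 / 0.026000 = 38.462 → round up → 39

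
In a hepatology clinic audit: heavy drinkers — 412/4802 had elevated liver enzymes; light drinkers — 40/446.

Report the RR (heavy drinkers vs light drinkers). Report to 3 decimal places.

risk, heavy drinkers = 412/4802 = 0.0858
risk, light drinkers = 40/446 = 0.0897
RR = 0.0858 / 0.0897 = 0.957

0.957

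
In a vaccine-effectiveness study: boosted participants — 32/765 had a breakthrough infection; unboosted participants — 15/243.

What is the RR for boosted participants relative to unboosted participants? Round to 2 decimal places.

RR: 0.68

risk, boosted participants = 32/765 = 0.04183
risk, unboosted participants = 15/243 = 0.06173
RR = 0.04183 / 0.06173 = 0.68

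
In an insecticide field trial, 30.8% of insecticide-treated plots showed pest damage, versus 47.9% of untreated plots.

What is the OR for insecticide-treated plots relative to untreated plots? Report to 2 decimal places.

OR ≈ 0.48

odds, insecticide-treated plots = 0.3080/0.6920 = 0.4451
odds, untreated plots = 0.4790/0.5210 = 0.9194
OR = 0.4451 / 0.9194 = 0.48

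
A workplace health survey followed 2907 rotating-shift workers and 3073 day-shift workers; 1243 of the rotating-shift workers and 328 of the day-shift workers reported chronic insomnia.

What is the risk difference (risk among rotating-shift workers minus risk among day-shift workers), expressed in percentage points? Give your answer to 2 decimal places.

risk, rotating-shift workers = 1243/2907 = 0.4276
risk, day-shift workers = 328/3073 = 0.1067
risk difference = 0.4276 − 0.1067 = 0.3209 → 32.09 percentage points

32.09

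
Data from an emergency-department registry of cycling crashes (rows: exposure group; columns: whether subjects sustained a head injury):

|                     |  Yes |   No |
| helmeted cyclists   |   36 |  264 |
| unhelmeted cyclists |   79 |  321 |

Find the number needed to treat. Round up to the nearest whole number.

risk, helmeted cyclists = 36/300 = 0.120000
risk, unhelmeted cyclists = 79/400 = 0.197500
absolute risk difference = 0.077500
1 / 0.077500 = 12.903 → round up → 13

13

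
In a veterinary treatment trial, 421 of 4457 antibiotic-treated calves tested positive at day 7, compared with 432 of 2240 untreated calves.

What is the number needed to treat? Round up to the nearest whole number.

11

risk, antibiotic-treated calves = 421/4457 = 0.094458
risk, untreated calves = 432/2240 = 0.192857
absolute risk difference = 0.098399
1 / 0.098399 = 10.163 → round up → 11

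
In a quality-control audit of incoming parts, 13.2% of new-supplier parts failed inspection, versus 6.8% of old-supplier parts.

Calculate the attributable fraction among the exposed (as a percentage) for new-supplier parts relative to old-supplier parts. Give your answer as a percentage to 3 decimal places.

AR% = (0.1320 − 0.0680) / 0.1320 = 0.4848 → 48.485%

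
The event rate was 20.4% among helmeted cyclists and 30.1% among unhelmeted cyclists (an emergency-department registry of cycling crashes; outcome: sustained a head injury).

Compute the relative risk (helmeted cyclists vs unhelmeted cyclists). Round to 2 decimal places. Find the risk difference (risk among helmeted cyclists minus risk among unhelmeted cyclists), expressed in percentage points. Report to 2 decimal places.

RR = 0.2040 / 0.3010 = 0.68
risk difference = 0.2040 − 0.3010 = -0.0970 → -9.70 percentage points

RR = 0.68; RD = -9.70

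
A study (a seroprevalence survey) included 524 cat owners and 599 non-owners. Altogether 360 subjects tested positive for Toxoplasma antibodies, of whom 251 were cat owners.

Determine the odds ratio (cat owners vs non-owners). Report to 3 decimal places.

cat owners without the outcome: 524 − 251 = 273
non-owners with the outcome: 360 − 251 = 109
non-owners without the outcome: 599 − 109 = 490
OR = (251 × 490) / (273 × 109) = 122990/29757 ≈ 4.133

4.133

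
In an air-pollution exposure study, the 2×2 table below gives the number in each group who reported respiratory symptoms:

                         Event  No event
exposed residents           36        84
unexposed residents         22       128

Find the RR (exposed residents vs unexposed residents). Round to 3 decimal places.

RR: 2.045

risk, exposed residents = 36/120 = 0.3000
risk, unexposed residents = 22/150 = 0.1467
RR = 0.3000 / 0.1467 = 2.045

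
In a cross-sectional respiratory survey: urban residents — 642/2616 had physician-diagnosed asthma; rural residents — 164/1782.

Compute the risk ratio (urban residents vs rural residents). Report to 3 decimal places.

RR: 2.667

risk, urban residents = 642/2616 = 0.2454
risk, rural residents = 164/1782 = 0.0920
RR = 0.2454 / 0.0920 = 2.667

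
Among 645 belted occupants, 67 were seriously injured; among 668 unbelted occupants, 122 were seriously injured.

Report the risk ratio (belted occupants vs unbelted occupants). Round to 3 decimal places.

RR ≈ 0.569

risk, belted occupants = 67/645 = 0.1039
risk, unbelted occupants = 122/668 = 0.1826
RR = 0.1039 / 0.1826 = 0.569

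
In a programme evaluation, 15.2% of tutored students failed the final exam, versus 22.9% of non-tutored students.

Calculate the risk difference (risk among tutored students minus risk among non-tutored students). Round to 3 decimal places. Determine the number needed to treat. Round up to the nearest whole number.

RD = -0.077; NNT = 13

risk difference = 0.1520 − 0.2290 = -0.077
absolute risk difference = 0.077000
1 / 0.077000 = 12.987 → round up → 13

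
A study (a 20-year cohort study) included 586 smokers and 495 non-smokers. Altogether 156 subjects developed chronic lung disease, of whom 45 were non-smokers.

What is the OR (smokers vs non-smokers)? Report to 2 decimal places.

smokers with the outcome: 156 − 45 = 111
smokers without the outcome: 586 − 111 = 475
non-smokers without the outcome: 495 − 45 = 450
odds, smokers = 111/475 = 0.2337
odds, non-smokers = 45/450 = 0.1000
OR = 0.2337 / 0.1000 = 2.34

OR = 2.34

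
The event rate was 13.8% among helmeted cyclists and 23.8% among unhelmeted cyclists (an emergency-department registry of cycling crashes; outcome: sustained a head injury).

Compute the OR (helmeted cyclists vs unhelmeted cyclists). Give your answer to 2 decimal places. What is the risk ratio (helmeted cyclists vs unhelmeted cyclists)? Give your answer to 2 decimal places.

odds, helmeted cyclists = 0.1380/0.8620 = 0.1601
odds, unhelmeted cyclists = 0.2380/0.7620 = 0.3123
OR = 0.1601 / 0.3123 = 0.51
RR = 0.1380 / 0.2380 = 0.58

OR = 0.51; RR = 0.58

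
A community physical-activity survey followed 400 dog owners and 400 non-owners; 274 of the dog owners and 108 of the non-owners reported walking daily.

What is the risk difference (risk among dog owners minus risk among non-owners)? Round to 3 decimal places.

0.415

risk, dog owners = 274/400 = 0.6850
risk, non-owners = 108/400 = 0.2700
risk difference = 0.6850 − 0.2700 = 0.415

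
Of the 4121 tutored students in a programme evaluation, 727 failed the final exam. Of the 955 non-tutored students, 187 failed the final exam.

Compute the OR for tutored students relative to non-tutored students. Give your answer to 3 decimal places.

OR = (727 × 768) / (3394 × 187) = 558336/634678 ≈ 0.880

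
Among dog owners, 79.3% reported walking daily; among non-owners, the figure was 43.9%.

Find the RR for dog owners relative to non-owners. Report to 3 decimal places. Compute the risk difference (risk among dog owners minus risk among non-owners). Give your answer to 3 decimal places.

RR = 0.7930 / 0.4390 = 1.806
risk difference = 0.7930 − 0.4390 = 0.354

RR = 1.806; RD = 0.354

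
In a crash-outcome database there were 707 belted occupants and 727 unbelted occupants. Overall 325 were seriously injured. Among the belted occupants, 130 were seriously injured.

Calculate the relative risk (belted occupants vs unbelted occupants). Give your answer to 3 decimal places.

RR ≈ 0.686

belted occupants without the outcome: 707 − 130 = 577
unbelted occupants with the outcome: 325 − 130 = 195
unbelted occupants without the outcome: 727 − 195 = 532
risk, belted occupants = 130/707 = 0.1839
risk, unbelted occupants = 195/727 = 0.2682
RR = 0.1839 / 0.2682 = 0.686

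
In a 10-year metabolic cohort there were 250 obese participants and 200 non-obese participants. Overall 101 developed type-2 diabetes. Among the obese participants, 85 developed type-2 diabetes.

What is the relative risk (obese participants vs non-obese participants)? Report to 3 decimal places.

obese participants without the outcome: 250 − 85 = 165
non-obese participants with the outcome: 101 − 85 = 16
non-obese participants without the outcome: 200 − 16 = 184
risk, obese participants = 85/250 = 0.3400
risk, non-obese participants = 16/200 = 0.0800
RR = 0.3400 / 0.0800 = 4.250

RR = 4.250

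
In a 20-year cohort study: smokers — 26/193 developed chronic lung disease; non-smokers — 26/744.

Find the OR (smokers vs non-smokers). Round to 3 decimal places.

OR = (26 × 718) / (167 × 26) = 18668/4342 ≈ 4.299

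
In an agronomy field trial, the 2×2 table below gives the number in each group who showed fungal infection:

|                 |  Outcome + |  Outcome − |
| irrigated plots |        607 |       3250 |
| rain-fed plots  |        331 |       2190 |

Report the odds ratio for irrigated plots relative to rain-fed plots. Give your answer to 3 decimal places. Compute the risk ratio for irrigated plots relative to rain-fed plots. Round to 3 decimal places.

odds, irrigated plots = 607/3250 = 0.1868
odds, rain-fed plots = 331/2190 = 0.1511
OR = 0.1868 / 0.1511 = 1.236
risk, irrigated plots = 607/3857 = 0.1574
risk, rain-fed plots = 331/2521 = 0.1313
RR = 0.1574 / 0.1313 = 1.199

OR = 1.236; RR = 1.199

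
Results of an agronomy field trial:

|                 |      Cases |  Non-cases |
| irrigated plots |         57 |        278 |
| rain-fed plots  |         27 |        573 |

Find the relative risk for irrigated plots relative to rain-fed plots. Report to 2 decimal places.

risk, irrigated plots = 57/335 = 0.17015
risk, rain-fed plots = 27/600 = 0.04500
RR = 0.17015 / 0.04500 = 3.78

3.78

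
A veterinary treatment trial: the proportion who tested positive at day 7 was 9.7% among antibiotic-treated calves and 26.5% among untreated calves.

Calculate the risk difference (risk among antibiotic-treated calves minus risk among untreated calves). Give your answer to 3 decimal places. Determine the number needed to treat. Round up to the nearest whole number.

risk difference = 0.0970 − 0.2650 = -0.168
absolute risk difference = 0.168000
1 / 0.168000 = 5.952 → round up → 6

RD = -0.168; NNT = 6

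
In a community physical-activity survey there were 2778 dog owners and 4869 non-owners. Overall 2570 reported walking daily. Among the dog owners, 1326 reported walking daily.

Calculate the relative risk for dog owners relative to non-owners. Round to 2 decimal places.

dog owners without the outcome: 2778 − 1326 = 1452
non-owners with the outcome: 2570 − 1326 = 1244
non-owners without the outcome: 4869 − 1244 = 3625
risk, dog owners = 1326/2778 = 0.4773
risk, non-owners = 1244/4869 = 0.2555
RR = 0.4773 / 0.2555 = 1.87

RR = 1.87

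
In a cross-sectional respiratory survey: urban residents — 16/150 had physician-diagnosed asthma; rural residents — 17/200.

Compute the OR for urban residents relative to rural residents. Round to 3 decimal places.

1.285

odds, urban residents = 16/134 = 0.1194
odds, rural residents = 17/183 = 0.0929
OR = 0.1194 / 0.0929 = 1.285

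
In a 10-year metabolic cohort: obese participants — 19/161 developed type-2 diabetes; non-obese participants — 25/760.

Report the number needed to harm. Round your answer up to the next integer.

risk, obese participants = 19/161 = 0.118012
risk, non-obese participants = 25/760 = 0.032895
absolute risk difference = 0.085118
1 / 0.085118 = 11.748 → round up → 12

12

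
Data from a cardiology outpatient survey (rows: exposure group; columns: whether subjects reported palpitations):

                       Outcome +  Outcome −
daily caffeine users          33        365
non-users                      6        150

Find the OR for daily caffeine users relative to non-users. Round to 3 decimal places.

OR = (33 × 150) / (365 × 6) = 4950/2190 ≈ 2.260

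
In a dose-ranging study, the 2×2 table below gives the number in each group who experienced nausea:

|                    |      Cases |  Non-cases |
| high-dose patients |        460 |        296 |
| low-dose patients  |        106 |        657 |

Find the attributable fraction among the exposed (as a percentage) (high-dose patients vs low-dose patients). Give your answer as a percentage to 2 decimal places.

risk, high-dose patients = 460/756 = 0.6085
risk, low-dose patients = 106/763 = 0.1389
AR% = (0.6085 − 0.1389) / 0.6085 = 0.7717 → 77.17%

77.17%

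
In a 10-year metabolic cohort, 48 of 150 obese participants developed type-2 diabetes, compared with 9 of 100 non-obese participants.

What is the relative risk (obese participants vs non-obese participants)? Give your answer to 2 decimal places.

RR: 3.56

risk, obese participants = 48/150 = 0.3200
risk, non-obese participants = 9/100 = 0.0900
RR = 0.3200 / 0.0900 = 3.56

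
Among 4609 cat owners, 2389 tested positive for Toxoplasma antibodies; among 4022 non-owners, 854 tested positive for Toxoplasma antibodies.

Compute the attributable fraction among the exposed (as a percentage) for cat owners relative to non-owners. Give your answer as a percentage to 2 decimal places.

59.04%

risk, cat owners = 2389/4609 = 0.5183
risk, non-owners = 854/4022 = 0.2123
AR% = (0.5183 − 0.2123) / 0.5183 = 0.5904 → 59.04%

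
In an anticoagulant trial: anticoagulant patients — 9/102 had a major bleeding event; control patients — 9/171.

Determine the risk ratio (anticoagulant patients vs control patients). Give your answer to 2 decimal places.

risk, anticoagulant patients = 9/102 = 0.0882
risk, control patients = 9/171 = 0.0526
RR = 0.0882 / 0.0526 = 1.68

RR = 1.68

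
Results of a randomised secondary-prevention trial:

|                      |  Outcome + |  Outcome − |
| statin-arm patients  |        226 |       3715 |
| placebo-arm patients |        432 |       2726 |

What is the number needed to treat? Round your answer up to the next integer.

13

risk, statin-arm patients = 226/3941 = 0.057346
risk, placebo-arm patients = 432/3158 = 0.136795
absolute risk difference = 0.079450
1 / 0.079450 = 12.587 → round up → 13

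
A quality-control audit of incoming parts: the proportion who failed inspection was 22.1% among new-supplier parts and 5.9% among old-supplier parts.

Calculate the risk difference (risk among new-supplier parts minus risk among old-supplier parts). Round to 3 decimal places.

risk difference = 0.2210 − 0.0590 = 0.162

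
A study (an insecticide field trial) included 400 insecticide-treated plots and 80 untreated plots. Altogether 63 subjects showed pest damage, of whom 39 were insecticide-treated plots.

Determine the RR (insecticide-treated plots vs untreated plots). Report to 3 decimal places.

insecticide-treated plots without the outcome: 400 − 39 = 361
untreated plots with the outcome: 63 − 39 = 24
untreated plots without the outcome: 80 − 24 = 56
risk, insecticide-treated plots = 39/400 = 0.0975
risk, untreated plots = 24/80 = 0.3000
RR = 0.0975 / 0.3000 = 0.325

0.325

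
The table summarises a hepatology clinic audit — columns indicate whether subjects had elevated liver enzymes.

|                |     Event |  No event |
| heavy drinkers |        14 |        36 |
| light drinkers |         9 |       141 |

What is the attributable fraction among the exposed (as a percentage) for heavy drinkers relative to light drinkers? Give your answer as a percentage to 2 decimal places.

AR%: 78.57%

risk, heavy drinkers = 14/50 = 0.2800
risk, light drinkers = 9/150 = 0.0600
AR% = (0.2800 − 0.0600) / 0.2800 = 0.7857 → 78.57%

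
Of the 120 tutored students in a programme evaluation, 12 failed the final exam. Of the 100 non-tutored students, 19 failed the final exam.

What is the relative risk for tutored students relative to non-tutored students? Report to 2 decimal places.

0.53

risk, tutored students = 12/120 = 0.1000
risk, non-tutored students = 19/100 = 0.1900
RR = 0.1000 / 0.1900 = 0.53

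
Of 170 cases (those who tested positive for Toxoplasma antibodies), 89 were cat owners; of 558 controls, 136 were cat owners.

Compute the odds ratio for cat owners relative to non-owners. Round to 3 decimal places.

OR = (89 × 422) / (136 × 81) = 37558/11016 ≈ 3.409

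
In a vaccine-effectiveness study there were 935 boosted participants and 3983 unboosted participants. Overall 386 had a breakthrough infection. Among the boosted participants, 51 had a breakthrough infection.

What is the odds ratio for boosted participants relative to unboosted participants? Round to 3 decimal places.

OR = 0.628

boosted participants without the outcome: 935 − 51 = 884
unboosted participants with the outcome: 386 − 51 = 335
unboosted participants without the outcome: 3983 − 335 = 3648
OR = (51 × 3648) / (884 × 335) = 186048/296140 ≈ 0.628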